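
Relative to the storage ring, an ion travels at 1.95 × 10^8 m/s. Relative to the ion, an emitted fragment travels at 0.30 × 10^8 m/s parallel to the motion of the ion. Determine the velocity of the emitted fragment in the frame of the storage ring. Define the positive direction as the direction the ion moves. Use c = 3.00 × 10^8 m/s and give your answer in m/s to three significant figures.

In units of c (dividing by 3.00 × 10^8 m/s): v = 0.650, u' = 0.100.
u = (u' + v)/(1 + u'v/c²):
u = (0.100 + 0.650) / (1 + 0.100·0.650) = 0.7500/1.0650 = 0.7042
Converting back: u = 0.7042 × 3.00 × 10^8 m/s.

2.11 × 10^8 m/s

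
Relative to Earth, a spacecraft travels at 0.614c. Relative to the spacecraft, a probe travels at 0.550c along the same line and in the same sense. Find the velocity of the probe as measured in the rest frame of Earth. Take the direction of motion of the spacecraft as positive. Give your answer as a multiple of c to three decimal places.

With v = 0.614 and u' = 0.550 (in units of c),
u = (u' + v)/(1 + u'v/c²):
u = (0.550 + 0.614) / (1 + 0.550·0.614) = 1.1640/1.3377 = 0.8702

0.870c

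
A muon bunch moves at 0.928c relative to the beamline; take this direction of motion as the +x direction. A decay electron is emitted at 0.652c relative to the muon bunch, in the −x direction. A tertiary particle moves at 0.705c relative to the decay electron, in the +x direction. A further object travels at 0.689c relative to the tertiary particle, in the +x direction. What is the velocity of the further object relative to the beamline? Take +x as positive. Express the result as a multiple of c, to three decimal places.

+0.989c

Apply u = (u' + v)/(1 + u'v/c²) successively, working outward toward the beamline.
Start: velocity of the muon bunch relative to the beamline = 0.9280c.
Compose with the decay electron (u' = -0.652 in the muon bunch frame): u_1 = (-0.652 + 0.928) / (1 + (-0.652)·0.928) = 0.2760/0.3949 = 0.6988.
Compose with the tertiary particle (u' = 0.705 in the decay electron frame): u_2 = (0.705 + 0.699) / (1 + 0.705·0.699) = 1.4038/1.4927 = 0.9405.
Compose with the further object (u' = 0.689 in the tertiary particle frame): u_3 = (0.689 + 0.940) / (1 + 0.689·0.940) = 1.6295/1.6480 = 0.9888.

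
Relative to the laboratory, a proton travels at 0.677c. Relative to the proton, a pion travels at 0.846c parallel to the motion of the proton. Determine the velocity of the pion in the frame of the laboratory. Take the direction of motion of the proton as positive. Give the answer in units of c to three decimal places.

0.968c

With v = 0.677 and u' = 0.846 (in units of c),
u = (u' + v)/(1 + u'v/c²):
u = (0.846 + 0.677) / (1 + 0.846·0.677) = 1.5230/1.5727 = 0.9684
(Galilean addition would give +1.523c, exceeding c.)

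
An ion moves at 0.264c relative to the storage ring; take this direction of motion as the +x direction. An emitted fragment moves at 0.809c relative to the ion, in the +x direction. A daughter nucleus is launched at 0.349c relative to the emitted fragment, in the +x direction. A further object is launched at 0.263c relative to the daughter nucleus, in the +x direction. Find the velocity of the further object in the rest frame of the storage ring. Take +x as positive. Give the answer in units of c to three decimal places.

0.966c

Apply u = (u' + v)/(1 + u'v/c²) successively, working outward toward the storage ring.
Start: velocity of the ion relative to the storage ring = 0.2640c.
Compose with the emitted fragment (u' = 0.809 in the ion frame): u_1 = (0.809 + 0.264) / (1 + 0.809·0.264) = 1.0730/1.2136 = 0.8842.
Compose with the daughter nucleus (u' = 0.349 in the emitted fragment frame): u_2 = (0.349 + 0.884) / (1 + 0.349·0.884) = 1.2332/1.3086 = 0.9424.
Compose with the further object (u' = 0.263 in the daughter nucleus frame): u_3 = (0.263 + 0.942) / (1 + 0.263·0.942) = 1.2054/1.2478 = 0.9660.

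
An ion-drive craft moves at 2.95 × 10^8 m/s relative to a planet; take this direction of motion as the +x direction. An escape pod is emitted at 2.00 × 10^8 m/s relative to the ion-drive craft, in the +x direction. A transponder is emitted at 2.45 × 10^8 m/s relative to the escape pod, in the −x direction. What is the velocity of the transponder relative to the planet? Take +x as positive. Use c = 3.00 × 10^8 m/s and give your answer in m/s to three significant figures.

+2.90 × 10^8 m/s

Apply u = (u' + v)/(1 + u'v/c²) successively, working outward toward the planet.
(Dividing each given speed by c = 3.00 × 10^8 m/s to work in units of c.)
Start: velocity of the ion-drive craft relative to the planet = 0.9833c.
Compose with the escape pod (u' = 0.667 in the ion-drive craft frame): u_1 = (0.667 + 0.983) / (1 + 0.667·0.983) = 1.6500/1.6556 = 0.9966.
Compose with the transponder (u' = -0.817 in the escape pod frame): u_2 = (-0.817 + 0.997) / (1 + (-0.817)·0.997) = 0.1800/0.1861 = 0.9672.
So u = 0.9672 × 3.00 × 10^8 m/s.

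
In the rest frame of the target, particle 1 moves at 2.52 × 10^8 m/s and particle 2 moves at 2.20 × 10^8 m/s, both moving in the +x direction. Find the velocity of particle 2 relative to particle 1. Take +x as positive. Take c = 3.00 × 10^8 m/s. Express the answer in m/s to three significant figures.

β_A = 0.840, β_B = 0.733 (dividing each by c = 3.00 × 10^8 m/s).
Transform to A's frame with the inverse velocity-addition law: u' = (u − v)/(1 − uv/c²), taking u = β_B and v = β_A.
u' = (0.733 − 0.840) / (1 − (0.840)(0.733)) = -0.1067/0.3840 = -0.2778.
u' = -0.2778 × 3.00 × 10^8 m/s.

-8.33 × 10^7 m/s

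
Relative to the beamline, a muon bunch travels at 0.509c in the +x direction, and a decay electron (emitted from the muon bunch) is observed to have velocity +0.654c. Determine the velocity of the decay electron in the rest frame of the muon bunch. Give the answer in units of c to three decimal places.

+0.217c

Invert the composition law: u' = (u − v)/(1 − uv/c²).
u' = (0.654 − 0.509) / (1 − (0.654)(0.509)) = 0.1450/0.6671 = 0.2174.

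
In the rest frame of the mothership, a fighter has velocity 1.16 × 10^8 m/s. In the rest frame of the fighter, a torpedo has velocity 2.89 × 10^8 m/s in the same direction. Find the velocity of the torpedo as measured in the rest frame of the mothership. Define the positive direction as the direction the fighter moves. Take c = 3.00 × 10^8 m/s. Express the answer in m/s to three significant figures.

2.95 × 10^8 m/s

In units of c (dividing by 3.00 × 10^8 m/s): v = 0.387, u' = 0.963.
u = (u' + v)/(1 + u'v/c²):
u = (0.963 + 0.387) / (1 + 0.963·0.387) = 1.3500/1.3725 = 0.9836
Converting back: u = 0.9836 × 3.00 × 10^8 m/s.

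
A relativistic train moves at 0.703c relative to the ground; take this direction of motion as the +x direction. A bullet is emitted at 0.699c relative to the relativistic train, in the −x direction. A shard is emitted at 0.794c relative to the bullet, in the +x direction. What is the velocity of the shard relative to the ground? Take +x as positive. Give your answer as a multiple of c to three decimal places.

Apply u = (u' + v)/(1 + u'v/c²) successively, working outward toward the ground.
Start: velocity of the relativistic train relative to the ground = 0.7030c.
Compose with the bullet (u' = -0.699 in the relativistic train frame): u_1 = (-0.699 + 0.703) / (1 + (-0.699)·0.703) = 0.0040/0.5086 = 0.0079.
Compose with the shard (u' = 0.794 in the bullet frame): u_2 = (0.794 + 0.008) / (1 + 0.794·0.008) = 0.8019/1.0062 = 0.7969.

+0.797c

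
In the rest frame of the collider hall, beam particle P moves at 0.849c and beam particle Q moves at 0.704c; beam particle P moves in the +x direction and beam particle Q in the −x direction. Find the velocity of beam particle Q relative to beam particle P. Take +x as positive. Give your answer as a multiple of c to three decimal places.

-0.972c

β_A = 0.849, β_B = -0.704.
Transform to A's frame with the inverse velocity-addition law: u' = (u − v)/(1 − uv/c²), taking u = β_B and v = β_A.
u' = (-0.704 − 0.849) / (1 − (0.849)(-0.704)) = -1.5530/1.5977 = -0.9720.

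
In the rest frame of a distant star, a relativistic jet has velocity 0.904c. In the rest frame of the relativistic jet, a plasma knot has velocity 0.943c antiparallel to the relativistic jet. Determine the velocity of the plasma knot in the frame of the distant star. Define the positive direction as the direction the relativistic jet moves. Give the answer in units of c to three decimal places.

With v = 0.904 and u' = -0.943 (in units of c),
u = (u' + v)/(1 + u'v/c²):
u = (-0.943 + 0.904) / (1 + (-0.943)·0.904) = -0.0390/0.1475 = -0.2644

-0.264c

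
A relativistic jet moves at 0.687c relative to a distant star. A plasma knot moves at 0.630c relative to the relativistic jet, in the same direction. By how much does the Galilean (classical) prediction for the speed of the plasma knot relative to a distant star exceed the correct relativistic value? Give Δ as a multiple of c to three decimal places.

Δ = 0.398c

Galilean: u_cl = 0.630 + 0.687 = 1.3170.
Relativistic: u_rel = (0.630 + 0.687) / (1 + 0.630·0.687) = 1.3170/1.4328 = 0.9192.
Δ = 1.3170 − 0.9192 = 0.3978.
(The classical prediction exceeds c; the relativistic result does not.)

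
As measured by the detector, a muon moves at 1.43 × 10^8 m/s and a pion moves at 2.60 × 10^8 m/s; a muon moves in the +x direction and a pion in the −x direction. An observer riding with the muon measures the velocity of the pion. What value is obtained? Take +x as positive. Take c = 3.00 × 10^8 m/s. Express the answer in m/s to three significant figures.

-2.85 × 10^8 m/s

β_A = 0.477, β_B = -0.867 (dividing each by c = 3.00 × 10^8 m/s).
Transform to A's frame with the inverse velocity-addition law: u' = (u − v)/(1 − uv/c²), taking u = β_B and v = β_A.
u' = (-0.867 − 0.477) / (1 − (0.477)(-0.867)) = -1.3433/1.4131 = -0.9506.
u' = -0.9506 × 3.00 × 10^8 m/s.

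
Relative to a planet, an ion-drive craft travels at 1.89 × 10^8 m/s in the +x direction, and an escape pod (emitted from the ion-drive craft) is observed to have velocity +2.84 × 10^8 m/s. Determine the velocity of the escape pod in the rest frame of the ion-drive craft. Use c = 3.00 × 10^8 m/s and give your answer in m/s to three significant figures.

v = 0.630c, u = 0.947c.
Invert the composition law: u' = (u − v)/(1 − uv/c²).
u' = (0.947 − 0.630) / (1 − (0.947)(0.630)) = 0.3167/0.4036 = 0.7846.
u' = 0.7846 × 3.00 × 10^8 m/s.

+2.35 × 10^8 m/s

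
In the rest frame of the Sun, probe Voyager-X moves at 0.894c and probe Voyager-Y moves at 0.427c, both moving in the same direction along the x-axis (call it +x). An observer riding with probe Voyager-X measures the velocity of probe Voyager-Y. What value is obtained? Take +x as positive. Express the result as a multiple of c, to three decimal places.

-0.755c

β_A = 0.894, β_B = 0.427.
Transform to A's frame with the inverse velocity-addition law: u' = (u − v)/(1 − uv/c²), taking u = β_B and v = β_A.
u' = (0.427 − 0.894) / (1 − (0.894)(0.427)) = -0.4670/0.6183 = -0.7553.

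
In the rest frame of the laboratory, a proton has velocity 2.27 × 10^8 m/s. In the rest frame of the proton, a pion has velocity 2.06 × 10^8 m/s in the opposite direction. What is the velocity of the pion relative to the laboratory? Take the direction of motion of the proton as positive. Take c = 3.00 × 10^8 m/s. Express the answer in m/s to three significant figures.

In units of c (dividing by 3.00 × 10^8 m/s): v = 0.757, u' = -0.687.
u = (u' + v)/(1 + u'v/c²):
u = (-0.687 + 0.757) / (1 + (-0.687)·0.757) = 0.0700/0.4804 = 0.1457
Converting back: u = 0.1457 × 3.00 × 10^8 m/s.

+4.37 × 10^7 m/s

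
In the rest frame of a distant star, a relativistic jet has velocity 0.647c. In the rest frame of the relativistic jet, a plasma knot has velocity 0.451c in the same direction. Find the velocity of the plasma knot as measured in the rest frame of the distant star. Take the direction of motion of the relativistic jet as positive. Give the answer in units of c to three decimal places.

With v = 0.647 and u' = 0.451 (in units of c),
u = (u' + v)/(1 + u'v/c²):
u = (0.451 + 0.647) / (1 + 0.451·0.647) = 1.0980/1.2918 = 0.8500

0.850c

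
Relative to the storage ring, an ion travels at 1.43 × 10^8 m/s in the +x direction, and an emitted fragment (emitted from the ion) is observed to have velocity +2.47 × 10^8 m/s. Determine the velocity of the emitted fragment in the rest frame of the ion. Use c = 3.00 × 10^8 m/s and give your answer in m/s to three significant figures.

+1.71 × 10^8 m/s

v = 0.477c, u = 0.823c.
Invert the composition law: u' = (u − v)/(1 − uv/c²).
u' = (0.823 − 0.477) / (1 − (0.823)(0.477)) = 0.3467/0.6075 = 0.5706.
u' = 0.5706 × 3.00 × 10^8 m/s.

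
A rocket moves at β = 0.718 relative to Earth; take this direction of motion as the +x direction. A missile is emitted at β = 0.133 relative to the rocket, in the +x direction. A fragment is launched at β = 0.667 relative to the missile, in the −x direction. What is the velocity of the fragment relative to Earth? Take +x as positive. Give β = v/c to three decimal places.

β = +0.228

Apply u = (u' + v)/(1 + u'v/c²) successively, working outward toward Earth.
Start: velocity of the rocket relative to Earth = 0.7180c.
Compose with the missile (u' = 0.133 in the rocket frame): u_1 = (0.133 + 0.718) / (1 + 0.133·0.718) = 0.8510/1.0955 = 0.7768.
Compose with the fragment (u' = -0.667 in the missile frame): u_2 = (-0.667 + 0.777) / (1 + (-0.667)·0.777) = 0.1098/0.4819 = 0.2279.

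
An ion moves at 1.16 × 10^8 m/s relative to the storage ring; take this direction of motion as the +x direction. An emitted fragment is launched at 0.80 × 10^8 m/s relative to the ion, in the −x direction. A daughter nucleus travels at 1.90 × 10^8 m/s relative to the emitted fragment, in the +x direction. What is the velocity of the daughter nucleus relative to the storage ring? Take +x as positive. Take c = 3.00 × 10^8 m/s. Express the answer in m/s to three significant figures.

Apply u = (u' + v)/(1 + u'v/c²) successively, working outward toward the storage ring.
(Dividing each given speed by c = 3.00 × 10^8 m/s to work in units of c.)
Start: velocity of the ion relative to the storage ring = 0.3867c.
Compose with the emitted fragment (u' = -0.267 in the ion frame): u_1 = (-0.267 + 0.387) / (1 + (-0.267)·0.387) = 0.1200/0.8969 = 0.1338.
Compose with the daughter nucleus (u' = 0.633 in the emitted fragment frame): u_2 = (0.633 + 0.134) / (1 + 0.633·0.134) = 0.7671/1.0847 = 0.7072.
So u = 0.7072 × 3.00 × 10^8 m/s.

+2.12 × 10^8 m/s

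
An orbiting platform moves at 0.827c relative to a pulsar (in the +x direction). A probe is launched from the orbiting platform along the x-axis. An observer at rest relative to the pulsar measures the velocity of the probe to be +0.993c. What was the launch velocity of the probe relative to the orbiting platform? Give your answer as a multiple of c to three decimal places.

Invert the composition law: u' = (u − v)/(1 − uv/c²).
u' = (0.993 − 0.827) / (1 − (0.993)(0.827)) = 0.1660/0.1788 = 0.9285.

+0.928c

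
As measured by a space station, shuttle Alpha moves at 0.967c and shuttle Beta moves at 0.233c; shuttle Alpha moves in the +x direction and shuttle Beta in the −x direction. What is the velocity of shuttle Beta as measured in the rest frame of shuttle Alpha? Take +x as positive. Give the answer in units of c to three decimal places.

-0.979c

β_A = 0.967, β_B = -0.233.
Transform to A's frame with the inverse velocity-addition law: u' = (u − v)/(1 − uv/c²), taking u = β_B and v = β_A.
u' = (-0.233 − 0.967) / (1 − (0.967)(-0.233)) = -1.2000/1.2253 = -0.9793.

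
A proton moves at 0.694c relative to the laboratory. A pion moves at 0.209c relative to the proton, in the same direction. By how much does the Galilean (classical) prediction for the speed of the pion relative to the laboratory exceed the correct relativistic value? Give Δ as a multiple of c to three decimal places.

Galilean: u_cl = 0.209 + 0.694 = 0.9030.
Relativistic: u_rel = (0.209 + 0.694) / (1 + 0.209·0.694) = 0.9030/1.1450 = 0.7886.
Δ = 0.9030 − 0.7886 = 0.1144.

Δ = 0.114c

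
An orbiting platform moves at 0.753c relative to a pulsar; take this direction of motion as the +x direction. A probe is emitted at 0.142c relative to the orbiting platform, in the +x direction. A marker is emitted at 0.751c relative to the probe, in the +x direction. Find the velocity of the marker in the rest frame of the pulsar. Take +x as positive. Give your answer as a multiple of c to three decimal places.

0.970c

Apply u = (u' + v)/(1 + u'v/c²) successively, working outward toward the pulsar.
Start: velocity of the orbiting platform relative to the pulsar = 0.7530c.
Compose with the probe (u' = 0.142 in the orbiting platform frame): u_1 = (0.142 + 0.753) / (1 + 0.142·0.753) = 0.8950/1.1069 = 0.8085.
Compose with the marker (u' = 0.751 in the probe frame): u_2 = (0.751 + 0.809) / (1 + 0.751·0.809) = 1.5595/1.6072 = 0.9703.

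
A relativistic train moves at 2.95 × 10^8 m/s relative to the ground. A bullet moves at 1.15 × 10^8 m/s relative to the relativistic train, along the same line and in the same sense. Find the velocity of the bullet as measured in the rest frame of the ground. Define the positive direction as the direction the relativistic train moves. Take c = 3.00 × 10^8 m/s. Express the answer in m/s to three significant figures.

In units of c (dividing by 3.00 × 10^8 m/s): v = 0.983, u' = 0.383.
u = (u' + v)/(1 + u'v/c²):
u = (0.383 + 0.983) / (1 + 0.383·0.983) = 1.3667/1.3769 = 0.9925
Converting back: u = 0.9925 × 3.00 × 10^8 m/s.

2.98 × 10^8 m/s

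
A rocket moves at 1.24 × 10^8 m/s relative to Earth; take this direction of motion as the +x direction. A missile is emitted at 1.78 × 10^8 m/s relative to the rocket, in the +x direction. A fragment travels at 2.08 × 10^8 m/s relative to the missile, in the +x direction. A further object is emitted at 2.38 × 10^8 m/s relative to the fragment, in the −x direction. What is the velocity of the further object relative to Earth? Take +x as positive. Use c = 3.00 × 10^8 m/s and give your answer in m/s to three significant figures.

+2.14 × 10^8 m/s

Apply u = (u' + v)/(1 + u'v/c²) successively, working outward toward Earth.
(Dividing each given speed by c = 3.00 × 10^8 m/s to work in units of c.)
Start: velocity of the rocket relative to Earth = 0.4133c.
Compose with the missile (u' = 0.593 in the rocket frame): u_1 = (0.593 + 0.413) / (1 + 0.593·0.413) = 1.0067/1.2452 = 0.8084.
Compose with the fragment (u' = 0.693 in the missile frame): u_2 = (0.693 + 0.808) / (1 + 0.693·0.808) = 1.5017/1.5605 = 0.9623.
Compose with the further object (u' = -0.793 in the fragment frame): u_3 = (-0.793 + 0.962) / (1 + (-0.793)·0.962) = 0.1690/0.2365 = 0.7145.
So u = 0.7145 × 3.00 × 10^8 m/s.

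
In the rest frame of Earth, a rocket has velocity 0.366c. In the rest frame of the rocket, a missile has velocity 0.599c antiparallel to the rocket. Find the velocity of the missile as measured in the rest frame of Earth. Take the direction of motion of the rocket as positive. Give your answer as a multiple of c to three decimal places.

-0.298c

With v = 0.366 and u' = -0.599 (in units of c),
u = (u' + v)/(1 + u'v/c²):
u = (-0.599 + 0.366) / (1 + (-0.599)·0.366) = -0.2330/0.7808 = -0.2984
(Galilean addition would give -0.233c.)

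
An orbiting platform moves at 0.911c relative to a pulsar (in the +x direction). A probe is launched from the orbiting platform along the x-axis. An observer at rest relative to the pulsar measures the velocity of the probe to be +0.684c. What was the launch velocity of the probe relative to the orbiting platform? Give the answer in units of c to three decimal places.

-0.602c

Invert the composition law: u' = (u − v)/(1 − uv/c²).
u' = (0.684 − 0.911) / (1 − (0.684)(0.911)) = -0.2270/0.3769 = -0.6023.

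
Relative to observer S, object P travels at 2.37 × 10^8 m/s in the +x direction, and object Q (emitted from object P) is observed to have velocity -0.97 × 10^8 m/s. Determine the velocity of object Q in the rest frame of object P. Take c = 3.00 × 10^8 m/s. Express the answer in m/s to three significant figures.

-2.66 × 10^8 m/s

v = 0.790c, u = -0.323c.
Invert the composition law: u' = (u − v)/(1 − uv/c²).
u' = (-0.323 − 0.790) / (1 − (-0.323)(0.790)) = -1.1133/1.2554 = -0.8868.
u' = -0.8868 × 3.00 × 10^8 m/s.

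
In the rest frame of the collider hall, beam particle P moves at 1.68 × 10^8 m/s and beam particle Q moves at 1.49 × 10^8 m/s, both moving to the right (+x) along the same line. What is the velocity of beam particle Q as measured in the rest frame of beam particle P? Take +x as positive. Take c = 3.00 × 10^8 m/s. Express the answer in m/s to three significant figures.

β_A = 0.560, β_B = 0.497 (dividing each by c = 3.00 × 10^8 m/s).
Transform to A's frame with the inverse velocity-addition law: u' = (u − v)/(1 − uv/c²), taking u = β_B and v = β_A.
u' = (0.497 − 0.560) / (1 − (0.560)(0.497)) = -0.0633/0.7219 = -0.0877.
u' = -0.0877 × 3.00 × 10^8 m/s.

-2.63 × 10^7 m/s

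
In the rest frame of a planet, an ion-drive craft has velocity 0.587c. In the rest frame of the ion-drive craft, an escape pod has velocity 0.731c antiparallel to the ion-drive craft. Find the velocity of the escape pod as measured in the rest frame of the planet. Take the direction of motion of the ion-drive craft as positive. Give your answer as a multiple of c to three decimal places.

-0.252c

With v = 0.587 and u' = -0.731 (in units of c),
u = (u' + v)/(1 + u'v/c²):
u = (-0.731 + 0.587) / (1 + (-0.731)·0.587) = -0.1440/0.5709 = -0.2522
(Galilean addition would give -0.144c.)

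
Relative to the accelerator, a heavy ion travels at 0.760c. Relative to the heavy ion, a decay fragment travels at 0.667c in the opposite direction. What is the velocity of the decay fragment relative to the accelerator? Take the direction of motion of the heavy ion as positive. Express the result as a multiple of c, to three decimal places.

+0.189c

With v = 0.760 and u' = -0.667 (in units of c),
u = (u' + v)/(1 + u'v/c²):
u = (-0.667 + 0.760) / (1 + (-0.667)·0.760) = 0.0930/0.4931 = 0.1886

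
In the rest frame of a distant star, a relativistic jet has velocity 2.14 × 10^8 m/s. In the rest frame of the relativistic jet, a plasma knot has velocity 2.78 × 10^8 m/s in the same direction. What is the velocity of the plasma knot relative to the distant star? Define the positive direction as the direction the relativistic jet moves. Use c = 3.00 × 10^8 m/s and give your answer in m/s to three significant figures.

In units of c (dividing by 3.00 × 10^8 m/s): v = 0.713, u' = 0.927.
u = (u' + v)/(1 + u'v/c²):
u = (0.927 + 0.713) / (1 + 0.927·0.713) = 1.6400/1.6610 = 0.9873
(Galilean addition would give +1.640c, exceeding c.)
Converting back: u = 0.9873 × 3.00 × 10^8 m/s.

2.96 × 10^8 m/s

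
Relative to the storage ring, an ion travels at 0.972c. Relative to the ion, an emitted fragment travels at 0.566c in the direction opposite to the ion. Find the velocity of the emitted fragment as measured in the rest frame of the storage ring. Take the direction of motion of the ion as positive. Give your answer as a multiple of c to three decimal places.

+0.903c

With v = 0.972 and u' = -0.566 (in units of c),
u = (u' + v)/(1 + u'v/c²):
u = (-0.566 + 0.972) / (1 + (-0.566)·0.972) = 0.4060/0.4498 = 0.9025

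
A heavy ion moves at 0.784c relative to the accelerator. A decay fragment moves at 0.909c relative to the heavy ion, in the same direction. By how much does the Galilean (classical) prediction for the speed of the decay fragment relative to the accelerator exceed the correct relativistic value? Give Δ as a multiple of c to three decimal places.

Galilean: u_cl = 0.909 + 0.784 = 1.6930.
Relativistic: u_rel = (0.909 + 0.784) / (1 + 0.909·0.784) = 1.6930/1.7127 = 0.9885.
Δ = 1.6930 − 0.9885 = 0.7045.
(The classical prediction exceeds c; the relativistic result does not.)

Δ = 0.704c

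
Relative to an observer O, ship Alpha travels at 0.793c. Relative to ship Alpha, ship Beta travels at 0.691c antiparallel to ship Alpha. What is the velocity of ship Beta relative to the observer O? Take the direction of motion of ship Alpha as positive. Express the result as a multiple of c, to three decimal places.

+0.226c

With v = 0.793 and u' = -0.691 (in units of c),
u = (u' + v)/(1 + u'v/c²):
u = (-0.691 + 0.793) / (1 + (-0.691)·0.793) = 0.1020/0.4520 = 0.2256
(Galilean addition would give +0.102c.)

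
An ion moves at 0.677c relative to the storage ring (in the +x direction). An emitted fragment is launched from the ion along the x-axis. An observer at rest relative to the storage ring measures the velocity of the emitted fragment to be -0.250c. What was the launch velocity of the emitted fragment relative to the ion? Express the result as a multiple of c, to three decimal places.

Invert the composition law: u' = (u − v)/(1 − uv/c²).
u' = (-0.250 − 0.677) / (1 − (-0.250)(0.677)) = -0.9270/1.1692 = -0.7928.

-0.793c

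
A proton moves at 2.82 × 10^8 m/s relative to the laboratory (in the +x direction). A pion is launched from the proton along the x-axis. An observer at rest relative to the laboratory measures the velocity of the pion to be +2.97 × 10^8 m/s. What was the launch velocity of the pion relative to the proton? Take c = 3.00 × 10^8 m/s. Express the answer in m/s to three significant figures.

v = 0.940c, u = 0.990c.
Invert the composition law: u' = (u − v)/(1 − uv/c²).
u' = (0.990 − 0.940) / (1 − (0.990)(0.940)) = 0.0500/0.0694 = 0.7205.
u' = 0.7205 × 3.00 × 10^8 m/s.

+2.16 × 10^8 m/s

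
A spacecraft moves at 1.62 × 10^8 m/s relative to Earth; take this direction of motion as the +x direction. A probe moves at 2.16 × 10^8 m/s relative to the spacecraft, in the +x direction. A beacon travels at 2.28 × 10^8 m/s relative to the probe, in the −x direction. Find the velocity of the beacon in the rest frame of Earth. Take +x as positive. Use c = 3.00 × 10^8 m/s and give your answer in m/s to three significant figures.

Apply u = (u' + v)/(1 + u'v/c²) successively, working outward toward Earth.
(Dividing each given speed by c = 3.00 × 10^8 m/s to work in units of c.)
Start: velocity of the spacecraft relative to Earth = 0.5400c.
Compose with the probe (u' = 0.720 in the spacecraft frame): u_1 = (0.720 + 0.540) / (1 + 0.720·0.540) = 1.2600/1.3888 = 0.9073.
Compose with the beacon (u' = -0.760 in the probe frame): u_2 = (-0.760 + 0.907) / (1 + (-0.760)·0.907) = 0.1473/0.3105 = 0.4743.
So u = 0.4743 × 3.00 × 10^8 m/s.

+1.42 × 10^8 m/s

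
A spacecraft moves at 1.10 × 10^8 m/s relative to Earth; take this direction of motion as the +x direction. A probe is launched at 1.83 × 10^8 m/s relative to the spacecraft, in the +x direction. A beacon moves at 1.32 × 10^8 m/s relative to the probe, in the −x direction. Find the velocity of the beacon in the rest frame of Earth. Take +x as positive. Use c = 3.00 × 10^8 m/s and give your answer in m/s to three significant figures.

+1.66 × 10^8 m/s

Apply u = (u' + v)/(1 + u'v/c²) successively, working outward toward Earth.
(Dividing each given speed by c = 3.00 × 10^8 m/s to work in units of c.)
Start: velocity of the spacecraft relative to Earth = 0.3667c.
Compose with the probe (u' = 0.610 in the spacecraft frame): u_1 = (0.610 + 0.367) / (1 + 0.610·0.367) = 0.9767/1.2237 = 0.7981.
Compose with the beacon (u' = -0.440 in the probe frame): u_2 = (-0.440 + 0.798) / (1 + (-0.440)·0.798) = 0.3581/0.6488 = 0.5520.
So u = 0.5520 × 3.00 × 10^8 m/s.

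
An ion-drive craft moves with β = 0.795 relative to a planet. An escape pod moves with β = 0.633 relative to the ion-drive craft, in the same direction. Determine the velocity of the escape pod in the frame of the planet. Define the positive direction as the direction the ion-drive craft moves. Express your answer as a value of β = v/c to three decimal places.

β = 0.950

With v = 0.795 and u' = 0.633 (in units of c),
u = (u' + v)/(1 + u'v/c²):
u = (0.633 + 0.795) / (1 + 0.633·0.795) = 1.4280/1.5032 = 0.9500
(Galilean addition would give +1.428c, exceeding c.)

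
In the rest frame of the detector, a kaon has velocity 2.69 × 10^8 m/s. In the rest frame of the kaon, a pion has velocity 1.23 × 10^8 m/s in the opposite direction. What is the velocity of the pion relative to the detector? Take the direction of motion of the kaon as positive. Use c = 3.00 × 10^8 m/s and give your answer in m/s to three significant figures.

In units of c (dividing by 3.00 × 10^8 m/s): v = 0.897, u' = -0.410.
u = (u' + v)/(1 + u'v/c²):
u = (-0.410 + 0.897) / (1 + (-0.410)·0.897) = 0.4867/0.6324 = 0.7696
Converting back: u = 0.7696 × 3.00 × 10^8 m/s.

+2.31 × 10^8 m/s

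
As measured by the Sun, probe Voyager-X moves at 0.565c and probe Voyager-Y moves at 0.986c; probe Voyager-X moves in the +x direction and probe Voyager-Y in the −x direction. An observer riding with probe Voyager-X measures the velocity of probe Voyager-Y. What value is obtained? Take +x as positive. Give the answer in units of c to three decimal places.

-0.996c

β_A = 0.565, β_B = -0.986.
Transform to A's frame with the inverse velocity-addition law: u' = (u − v)/(1 − uv/c²), taking u = β_B and v = β_A.
u' = (-0.986 − 0.565) / (1 − (0.565)(-0.986)) = -1.5510/1.5571 = -0.9961.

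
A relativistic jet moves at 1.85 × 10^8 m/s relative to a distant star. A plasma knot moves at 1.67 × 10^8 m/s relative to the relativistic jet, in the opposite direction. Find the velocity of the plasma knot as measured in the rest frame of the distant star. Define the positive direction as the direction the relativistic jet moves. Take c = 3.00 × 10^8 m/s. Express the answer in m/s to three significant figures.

+2.74 × 10^7 m/s

In units of c (dividing by 3.00 × 10^8 m/s): v = 0.617, u' = -0.557.
u = (u' + v)/(1 + u'v/c²):
u = (-0.557 + 0.617) / (1 + (-0.557)·0.617) = 0.0600/0.6567 = 0.0914
Converting back: u = 0.0914 × 3.00 × 10^8 m/s.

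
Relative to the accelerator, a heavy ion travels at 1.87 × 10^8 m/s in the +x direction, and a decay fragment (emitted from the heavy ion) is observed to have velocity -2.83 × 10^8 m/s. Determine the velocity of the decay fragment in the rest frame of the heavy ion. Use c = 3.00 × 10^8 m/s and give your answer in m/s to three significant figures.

v = 0.623c, u = -0.943c.
Invert the composition law: u' = (u − v)/(1 − uv/c²).
u' = (-0.943 − 0.623) / (1 − (-0.943)(0.623)) = -1.5667/1.5880 = -0.9866.
u' = -0.9866 × 3.00 × 10^8 m/s.

-2.96 × 10^8 m/s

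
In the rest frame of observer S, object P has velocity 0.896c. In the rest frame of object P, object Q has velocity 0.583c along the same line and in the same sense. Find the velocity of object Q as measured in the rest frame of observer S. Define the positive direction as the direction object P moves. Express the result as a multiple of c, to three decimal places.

With v = 0.896 and u' = 0.583 (in units of c),
u = (u' + v)/(1 + u'v/c²):
u = (0.583 + 0.896) / (1 + 0.583·0.896) = 1.4790/1.5224 = 0.9715
(Galilean addition would give +1.479c, exceeding c.)

0.972c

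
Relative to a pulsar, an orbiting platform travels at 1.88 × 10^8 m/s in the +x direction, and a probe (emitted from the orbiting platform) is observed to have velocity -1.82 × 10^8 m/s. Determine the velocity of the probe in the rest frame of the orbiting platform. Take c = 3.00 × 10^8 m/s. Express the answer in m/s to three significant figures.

v = 0.627c, u = -0.607c.
Invert the composition law: u' = (u − v)/(1 − uv/c²).
u' = (-0.607 − 0.627) / (1 − (-0.607)(0.627)) = -1.2333/1.3802 = -0.8936.
u' = -0.8936 × 3.00 × 10^8 m/s.

-2.68 × 10^8 m/s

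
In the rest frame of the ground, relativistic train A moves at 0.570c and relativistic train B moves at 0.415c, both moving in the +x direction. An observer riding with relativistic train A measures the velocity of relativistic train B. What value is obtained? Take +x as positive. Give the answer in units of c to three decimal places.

β_A = 0.570, β_B = 0.415.
Transform to A's frame with the inverse velocity-addition law: u' = (u − v)/(1 − uv/c²), taking u = β_B and v = β_A.
u' = (0.415 − 0.570) / (1 − (0.570)(0.415)) = -0.1550/0.7634 = -0.2030.

-0.203c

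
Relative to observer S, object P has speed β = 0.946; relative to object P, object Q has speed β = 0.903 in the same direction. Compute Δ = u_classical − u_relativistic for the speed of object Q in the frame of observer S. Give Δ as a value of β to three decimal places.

Galilean: u_cl = 0.903 + 0.946 = 1.8490.
Relativistic: u_rel = (0.903 + 0.946) / (1 + 0.903·0.946) = 1.8490/1.8542 = 0.9972.
Δ = 1.8490 − 0.9972 = 0.8518.
(The classical prediction exceeds c; the relativistic result does not.)

Δ = 0.852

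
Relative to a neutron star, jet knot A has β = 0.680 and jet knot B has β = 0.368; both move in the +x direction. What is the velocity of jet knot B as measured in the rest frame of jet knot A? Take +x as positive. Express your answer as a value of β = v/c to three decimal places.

β = -0.416

β_A = 0.680, β_B = 0.368.
Transform to A's frame with the inverse velocity-addition law: u' = (u − v)/(1 − uv/c²), taking u = β_B and v = β_A.
u' = (0.368 − 0.680) / (1 − (0.680)(0.368)) = -0.3120/0.7498 = -0.4161.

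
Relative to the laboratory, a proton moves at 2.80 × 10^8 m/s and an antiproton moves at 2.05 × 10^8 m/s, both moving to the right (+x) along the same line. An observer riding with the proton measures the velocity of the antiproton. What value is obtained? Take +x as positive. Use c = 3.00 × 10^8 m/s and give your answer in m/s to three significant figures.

β_A = 0.933, β_B = 0.683 (dividing each by c = 3.00 × 10^8 m/s).
Transform to A's frame with the inverse velocity-addition law: u' = (u − v)/(1 − uv/c²), taking u = β_B and v = β_A.
u' = (0.683 − 0.933) / (1 − (0.933)(0.683)) = -0.2500/0.3622 = -0.6902.
u' = -0.6902 × 3.00 × 10^8 m/s.

-2.07 × 10^8 m/s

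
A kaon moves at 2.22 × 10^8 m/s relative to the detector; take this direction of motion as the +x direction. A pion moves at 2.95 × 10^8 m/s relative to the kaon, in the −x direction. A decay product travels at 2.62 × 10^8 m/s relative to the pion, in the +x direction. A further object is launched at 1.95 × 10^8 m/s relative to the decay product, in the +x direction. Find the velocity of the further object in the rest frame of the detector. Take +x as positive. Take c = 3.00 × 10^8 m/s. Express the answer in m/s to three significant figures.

+1.78 × 10^8 m/s

Apply u = (u' + v)/(1 + u'v/c²) successively, working outward toward the detector.
(Dividing each given speed by c = 3.00 × 10^8 m/s to work in units of c.)
Start: velocity of the kaon relative to the detector = 0.7400c.
Compose with the pion (u' = -0.983 in the kaon frame): u_1 = (-0.983 + 0.740) / (1 + (-0.983)·0.740) = -0.2433/0.2723 = -0.8935.
Compose with the decay product (u' = 0.873 in the pion frame): u_2 = (0.873 + (-0.894)) / (1 + 0.873·(-0.894)) = -0.0202/0.2197 = -0.0919.
Compose with the further object (u' = 0.650 in the decay product frame): u_3 = (0.650 + (-0.092)) / (1 + 0.650·(-0.092)) = 0.5581/0.9403 = 0.5936.
So u = 0.5936 × 3.00 × 10^8 m/s.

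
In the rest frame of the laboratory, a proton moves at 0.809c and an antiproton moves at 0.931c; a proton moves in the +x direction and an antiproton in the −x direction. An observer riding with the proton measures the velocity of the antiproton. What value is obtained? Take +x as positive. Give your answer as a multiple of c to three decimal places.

-0.992c

β_A = 0.809, β_B = -0.931.
Transform to A's frame with the inverse velocity-addition law: u' = (u − v)/(1 − uv/c²), taking u = β_B and v = β_A.
u' = (-0.931 − 0.809) / (1 − (0.809)(-0.931)) = -1.7400/1.7532 = -0.9925.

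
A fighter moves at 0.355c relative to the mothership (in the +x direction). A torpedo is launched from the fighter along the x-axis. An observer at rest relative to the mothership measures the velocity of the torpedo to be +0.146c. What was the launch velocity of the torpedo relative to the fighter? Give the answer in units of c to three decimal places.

-0.220c

Invert the composition law: u' = (u − v)/(1 − uv/c²).
u' = (0.146 − 0.355) / (1 − (0.146)(0.355)) = -0.2090/0.9482 = -0.2204.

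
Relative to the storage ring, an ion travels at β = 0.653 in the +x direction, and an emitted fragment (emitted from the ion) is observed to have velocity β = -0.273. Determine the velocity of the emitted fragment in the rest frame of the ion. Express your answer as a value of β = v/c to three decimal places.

β = -0.786

Invert the composition law: u' = (u − v)/(1 − uv/c²).
u' = (-0.273 − 0.653) / (1 − (-0.273)(0.653)) = -0.9260/1.1783 = -0.7859.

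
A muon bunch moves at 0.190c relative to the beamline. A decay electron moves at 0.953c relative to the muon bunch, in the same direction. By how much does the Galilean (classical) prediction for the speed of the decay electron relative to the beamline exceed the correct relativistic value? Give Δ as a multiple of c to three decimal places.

Δ = 0.175c

Galilean: u_cl = 0.953 + 0.190 = 1.1430.
Relativistic: u_rel = (0.953 + 0.190) / (1 + 0.953·0.190) = 1.1430/1.1811 = 0.9678.
Δ = 1.1430 − 0.9678 = 0.1752.
(The classical prediction exceeds c; the relativistic result does not.)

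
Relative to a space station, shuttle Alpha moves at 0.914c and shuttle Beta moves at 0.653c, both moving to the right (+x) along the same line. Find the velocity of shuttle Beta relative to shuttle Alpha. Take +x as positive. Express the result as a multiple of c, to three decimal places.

-0.647c

β_A = 0.914, β_B = 0.653.
Transform to A's frame with the inverse velocity-addition law: u' = (u − v)/(1 − uv/c²), taking u = β_B and v = β_A.
u' = (0.653 − 0.914) / (1 − (0.914)(0.653)) = -0.2610/0.4032 = -0.6474.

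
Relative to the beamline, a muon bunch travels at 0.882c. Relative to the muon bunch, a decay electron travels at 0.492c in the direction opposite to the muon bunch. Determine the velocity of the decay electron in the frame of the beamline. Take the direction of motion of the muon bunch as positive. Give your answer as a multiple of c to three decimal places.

+0.689c

With v = 0.882 and u' = -0.492 (in units of c),
u = (u' + v)/(1 + u'v/c²):
u = (-0.492 + 0.882) / (1 + (-0.492)·0.882) = 0.3900/0.5661 = 0.6890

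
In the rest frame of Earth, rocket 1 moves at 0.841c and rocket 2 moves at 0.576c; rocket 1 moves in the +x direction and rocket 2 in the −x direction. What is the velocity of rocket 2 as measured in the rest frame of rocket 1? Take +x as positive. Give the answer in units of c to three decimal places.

β_A = 0.841, β_B = -0.576.
Transform to A's frame with the inverse velocity-addition law: u' = (u − v)/(1 − uv/c²), taking u = β_B and v = β_A.
u' = (-0.576 − 0.841) / (1 − (0.841)(-0.576)) = -1.4170/1.4844 = -0.9546.

-0.955c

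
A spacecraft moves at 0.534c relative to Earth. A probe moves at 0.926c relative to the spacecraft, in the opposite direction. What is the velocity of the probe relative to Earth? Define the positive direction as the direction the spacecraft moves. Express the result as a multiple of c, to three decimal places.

-0.775c

With v = 0.534 and u' = -0.926 (in units of c),
u = (u' + v)/(1 + u'v/c²):
u = (-0.926 + 0.534) / (1 + (-0.926)·0.534) = -0.3920/0.5055 = -0.7754
(Galilean addition would give -0.392c.)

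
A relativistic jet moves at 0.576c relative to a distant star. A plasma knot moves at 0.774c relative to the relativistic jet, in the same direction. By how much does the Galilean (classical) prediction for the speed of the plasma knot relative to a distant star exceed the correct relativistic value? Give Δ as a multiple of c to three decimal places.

Δ = 0.416c

Galilean: u_cl = 0.774 + 0.576 = 1.3500.
Relativistic: u_rel = (0.774 + 0.576) / (1 + 0.774·0.576) = 1.3500/1.4458 = 0.9337.
Δ = 1.3500 − 0.9337 = 0.4163.
(The classical prediction exceeds c; the relativistic result does not.)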